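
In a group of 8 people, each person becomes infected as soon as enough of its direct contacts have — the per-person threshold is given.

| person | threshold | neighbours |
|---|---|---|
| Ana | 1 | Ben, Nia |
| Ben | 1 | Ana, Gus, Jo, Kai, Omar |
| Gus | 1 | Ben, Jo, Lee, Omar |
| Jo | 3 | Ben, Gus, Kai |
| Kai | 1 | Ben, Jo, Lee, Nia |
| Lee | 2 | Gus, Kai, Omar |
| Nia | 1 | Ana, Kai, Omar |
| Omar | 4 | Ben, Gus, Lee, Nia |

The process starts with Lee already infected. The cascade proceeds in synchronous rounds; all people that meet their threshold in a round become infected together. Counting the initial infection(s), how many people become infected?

8

Round 1 — Lee becomes infected (initial).
Round 2 — checking thresholds:
  Gus: 1 of 4 neighbours ≥ 1, becomes infected.
  Kai: 1 of 4 neighbours ≥ 1, becomes infected.
  Omar: 1 of 4 neighbours < 4, below threshold.
Round 3 — checking thresholds:
  Ben: 2 of 5 neighbours ≥ 1, becomes infected.
  Jo: 2 of 3 neighbours < 3, below threshold.
  Nia: 1 of 3 neighbours ≥ 1, becomes infected.
  Omar: 2 of 4 neighbours < 4, below threshold.
Round 4 — checking thresholds:
  Ana: 2 of 2 neighbours ≥ 1, becomes infected.
  Jo: 3 of 3 neighbours ≥ 3, becomes infected.
  Omar: 4 of 4 neighbours ≥ 4, becomes infected.
Round 5 — no new infections; cascade stops.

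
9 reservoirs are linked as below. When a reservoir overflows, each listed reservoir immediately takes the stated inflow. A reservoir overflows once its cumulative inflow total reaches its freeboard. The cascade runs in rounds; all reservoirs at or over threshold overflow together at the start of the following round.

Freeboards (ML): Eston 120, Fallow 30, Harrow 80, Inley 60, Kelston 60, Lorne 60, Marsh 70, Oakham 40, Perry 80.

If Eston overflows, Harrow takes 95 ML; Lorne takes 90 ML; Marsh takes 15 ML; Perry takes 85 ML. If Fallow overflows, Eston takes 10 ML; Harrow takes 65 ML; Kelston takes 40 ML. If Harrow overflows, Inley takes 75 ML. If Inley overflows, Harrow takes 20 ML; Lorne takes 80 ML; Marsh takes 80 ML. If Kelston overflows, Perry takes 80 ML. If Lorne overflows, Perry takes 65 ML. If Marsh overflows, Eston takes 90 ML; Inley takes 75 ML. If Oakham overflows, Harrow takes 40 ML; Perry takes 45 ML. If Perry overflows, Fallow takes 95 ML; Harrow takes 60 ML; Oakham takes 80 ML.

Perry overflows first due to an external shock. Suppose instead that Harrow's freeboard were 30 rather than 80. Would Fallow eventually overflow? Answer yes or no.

yes

With Harrow's freeboard at 30:
Round 1 — Perry overflows (initial).
  Fallow: +95 → 95 ≥ 30
  Harrow: +60 → 60 ≥ 30
  Oakham: +80 → 80 ≥ 40
Round 2 — Fallow, Harrow, Oakham overflow.
  Eston: +10 → 10 < 120
  Inley: +75 → 75 ≥ 60
  Kelston: +40 → 40 < 60
Round 3 — Inley overflows.
  Lorne: +80 → 80 ≥ 60
  Marsh: +80 → 80 ≥ 70
Round 4 — Lorne, Marsh overflow.
  Eston: +90 → 100 < 120
No further overflows.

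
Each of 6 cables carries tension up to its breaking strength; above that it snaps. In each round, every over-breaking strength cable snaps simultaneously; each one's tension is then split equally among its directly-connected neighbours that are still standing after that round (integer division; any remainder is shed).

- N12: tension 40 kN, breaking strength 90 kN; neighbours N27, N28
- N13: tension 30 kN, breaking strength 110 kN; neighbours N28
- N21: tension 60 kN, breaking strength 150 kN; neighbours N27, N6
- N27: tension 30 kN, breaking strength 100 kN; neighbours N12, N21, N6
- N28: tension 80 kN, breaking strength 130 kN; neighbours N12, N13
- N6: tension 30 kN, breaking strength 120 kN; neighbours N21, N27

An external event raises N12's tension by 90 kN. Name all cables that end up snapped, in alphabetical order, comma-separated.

Round 1 — N12 at 130 > 90. N12 snaps.
  N12 sheds 130 kN to N27, N28: 65 each.
    N27: 30+65 = 95 ≤ 100
    N28: 80+65 = 145 > 130
Round 2 — N28 snaps.
  N28 sheds 145 kN to N13: 145 each.
    N13: 30+145 = 175 > 110
Round 3 — N13 snaps.
  N13 sheds 175 kN: no online neighbours, lost.
No further breaks.

N12, N13, N28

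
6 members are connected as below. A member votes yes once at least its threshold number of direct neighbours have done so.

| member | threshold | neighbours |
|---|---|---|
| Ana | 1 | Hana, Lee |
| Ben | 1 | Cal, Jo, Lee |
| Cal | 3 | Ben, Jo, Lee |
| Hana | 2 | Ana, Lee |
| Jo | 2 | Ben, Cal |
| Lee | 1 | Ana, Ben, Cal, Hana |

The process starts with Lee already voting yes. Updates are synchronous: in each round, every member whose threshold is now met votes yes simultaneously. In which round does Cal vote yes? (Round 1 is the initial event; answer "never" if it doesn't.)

Round 1 — Lee votes yes (initial).
Round 2 — checking thresholds:
  Ana: 1 of 2 neighbours ≥ 1, votes yes.
  Ben: 1 of 3 neighbours ≥ 1, votes yes.
  Cal: 1 of 3 neighbours < 3, holds.
  Hana: 1 of 2 neighbours < 2, holds.
Round 3 — checking thresholds:
  Cal: 2 of 3 neighbours < 3, holds.
  Hana: 2 of 2 neighbours ≥ 2, votes yes.
  Jo: 1 of 2 neighbours < 2, holds.
Round 4 — no new yes votes; cascade stops.

never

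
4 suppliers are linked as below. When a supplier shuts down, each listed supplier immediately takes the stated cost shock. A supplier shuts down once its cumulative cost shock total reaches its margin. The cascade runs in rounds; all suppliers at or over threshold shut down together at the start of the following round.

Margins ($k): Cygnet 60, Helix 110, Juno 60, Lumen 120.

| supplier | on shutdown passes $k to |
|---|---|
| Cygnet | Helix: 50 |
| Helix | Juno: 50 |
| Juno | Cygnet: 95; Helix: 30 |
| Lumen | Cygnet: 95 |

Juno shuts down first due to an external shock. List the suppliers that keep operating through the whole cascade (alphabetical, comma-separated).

Round 1 — Juno shuts down (initial).
  Cygnet: +95 → 95 ≥ 60
  Helix: +30 → 30 < 110
Round 2 — Cygnet shuts down.
  Helix: +50 → 80 < 110
No further shutdowns.

Helix, Lumen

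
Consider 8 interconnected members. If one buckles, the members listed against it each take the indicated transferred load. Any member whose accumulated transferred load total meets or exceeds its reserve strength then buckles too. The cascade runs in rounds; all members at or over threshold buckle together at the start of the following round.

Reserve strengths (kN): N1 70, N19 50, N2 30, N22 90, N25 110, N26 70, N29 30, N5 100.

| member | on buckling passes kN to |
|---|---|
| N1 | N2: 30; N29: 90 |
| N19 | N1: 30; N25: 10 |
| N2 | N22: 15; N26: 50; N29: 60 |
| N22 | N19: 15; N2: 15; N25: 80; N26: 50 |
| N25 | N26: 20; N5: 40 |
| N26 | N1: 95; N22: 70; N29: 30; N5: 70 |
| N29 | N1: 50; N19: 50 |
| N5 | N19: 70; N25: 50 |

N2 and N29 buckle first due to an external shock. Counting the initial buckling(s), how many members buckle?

4

Round 1 — N2, N29 buckle (initial).
  N1: +50 → 50 < 70
  N19: +50 → 50 ≥ 50
  N22: +15 → 15 < 90
  N26: +50 → 50 < 70
Round 2 — N19 buckles.
  N1: +30 → 80 ≥ 70
  N25: +10 → 10 < 110
Round 3 — N1 buckles.
No further bucklings.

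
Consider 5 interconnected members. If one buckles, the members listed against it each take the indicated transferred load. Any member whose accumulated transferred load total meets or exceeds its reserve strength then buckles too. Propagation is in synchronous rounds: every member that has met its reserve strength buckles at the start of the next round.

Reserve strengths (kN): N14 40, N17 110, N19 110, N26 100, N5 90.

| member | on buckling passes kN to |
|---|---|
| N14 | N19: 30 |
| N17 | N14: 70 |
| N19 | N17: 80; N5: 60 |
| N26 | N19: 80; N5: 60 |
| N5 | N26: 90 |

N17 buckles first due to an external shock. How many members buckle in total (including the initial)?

2

Round 1 — N17 buckles (initial).
  N14: +70 → 70 ≥ 40
Round 2 — N14 buckles.
  N19: +30 → 30 < 110
No further bucklings.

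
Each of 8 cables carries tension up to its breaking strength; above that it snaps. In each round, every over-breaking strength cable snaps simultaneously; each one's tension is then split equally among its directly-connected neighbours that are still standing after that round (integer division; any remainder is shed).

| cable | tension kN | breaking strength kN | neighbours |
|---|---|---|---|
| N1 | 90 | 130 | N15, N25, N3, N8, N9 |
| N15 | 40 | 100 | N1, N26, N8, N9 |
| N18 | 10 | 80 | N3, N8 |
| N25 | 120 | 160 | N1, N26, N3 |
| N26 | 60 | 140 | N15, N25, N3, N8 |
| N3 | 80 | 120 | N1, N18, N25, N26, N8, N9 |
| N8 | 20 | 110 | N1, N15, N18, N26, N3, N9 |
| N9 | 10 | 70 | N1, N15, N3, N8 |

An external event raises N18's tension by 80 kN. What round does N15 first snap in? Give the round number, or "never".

Round 1 — N18 at 90 > 80. N18 snaps.
  N18 sheds 90 kN to N3, N8: 45 each.
    N3: 80+45 = 125 > 120
    N8: 20+45 = 65 ≤ 110
Round 2 — N3 snaps.
  N3 sheds 125 kN to N1, N25, N26, N8, N9: 25 each.
    N1: 90+25 = 115 ≤ 130
    N25: 120+25 = 145 ≤ 160
    N26: 60+25 = 85 ≤ 140
    N8: 65+25 = 90 ≤ 110
    N9: 10+25 = 35 ≤ 70
No further breaks.

never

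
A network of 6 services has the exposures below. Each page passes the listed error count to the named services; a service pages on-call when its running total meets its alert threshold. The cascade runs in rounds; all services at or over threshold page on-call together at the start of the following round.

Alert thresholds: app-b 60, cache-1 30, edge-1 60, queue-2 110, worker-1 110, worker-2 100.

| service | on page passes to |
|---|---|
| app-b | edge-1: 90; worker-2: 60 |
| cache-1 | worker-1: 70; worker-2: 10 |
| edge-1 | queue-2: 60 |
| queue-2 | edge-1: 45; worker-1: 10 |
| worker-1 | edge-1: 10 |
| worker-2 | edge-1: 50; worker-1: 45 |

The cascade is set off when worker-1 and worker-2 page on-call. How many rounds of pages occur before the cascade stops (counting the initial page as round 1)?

Round 1 — worker-1, worker-2 page on-call (initial).
  edge-1: +10+50 → 60 ≥ 60
Round 2 — edge-1 pages on-call.
  queue-2: +60 → 60 < 110
No further pages.

2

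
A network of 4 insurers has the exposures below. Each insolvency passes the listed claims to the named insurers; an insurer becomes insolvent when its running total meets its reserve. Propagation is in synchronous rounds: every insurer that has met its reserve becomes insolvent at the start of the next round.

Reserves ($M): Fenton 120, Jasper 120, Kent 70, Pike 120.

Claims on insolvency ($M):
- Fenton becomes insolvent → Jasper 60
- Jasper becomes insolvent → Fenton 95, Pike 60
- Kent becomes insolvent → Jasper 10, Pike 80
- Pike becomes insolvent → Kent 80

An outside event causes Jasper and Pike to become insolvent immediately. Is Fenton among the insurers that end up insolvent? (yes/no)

Round 1 — Jasper, Pike become insolvent (initial).
  Fenton: +95 → 95 < 120
  Kent: +80 → 80 ≥ 70
Round 2 — Kent becomes insolvent.
No further insolvencies.

no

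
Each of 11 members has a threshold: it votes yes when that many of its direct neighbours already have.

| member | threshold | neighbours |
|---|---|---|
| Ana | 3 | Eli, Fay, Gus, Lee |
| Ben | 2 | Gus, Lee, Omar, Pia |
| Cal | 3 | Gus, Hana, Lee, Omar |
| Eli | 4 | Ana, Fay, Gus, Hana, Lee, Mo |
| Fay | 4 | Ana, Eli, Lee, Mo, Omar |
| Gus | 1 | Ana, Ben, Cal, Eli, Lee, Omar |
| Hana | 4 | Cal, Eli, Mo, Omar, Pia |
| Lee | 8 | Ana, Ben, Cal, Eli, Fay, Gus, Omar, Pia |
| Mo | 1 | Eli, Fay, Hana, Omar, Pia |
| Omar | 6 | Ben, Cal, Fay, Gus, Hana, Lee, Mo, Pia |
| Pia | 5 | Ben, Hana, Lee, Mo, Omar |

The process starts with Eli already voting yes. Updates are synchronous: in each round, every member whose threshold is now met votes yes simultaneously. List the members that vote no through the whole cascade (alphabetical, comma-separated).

Round 1 — Eli votes yes (initial).
Round 2 — checking thresholds:
  Ana: 1 of 4 neighbours < 3, below threshold.
  Fay: 1 of 5 neighbours < 4, below threshold.
  Gus: 1 of 6 neighbours ≥ 1, votes yes.
  Hana: 1 of 5 neighbours < 4, below threshold.
  Lee: 1 of 8 neighbours < 8, below threshold.
  Mo: 1 of 5 neighbours ≥ 1, votes yes.
Round 3 — no new yes votes; cascade stops.

Ana, Ben, Cal, Fay, Hana, Lee, Omar, Pia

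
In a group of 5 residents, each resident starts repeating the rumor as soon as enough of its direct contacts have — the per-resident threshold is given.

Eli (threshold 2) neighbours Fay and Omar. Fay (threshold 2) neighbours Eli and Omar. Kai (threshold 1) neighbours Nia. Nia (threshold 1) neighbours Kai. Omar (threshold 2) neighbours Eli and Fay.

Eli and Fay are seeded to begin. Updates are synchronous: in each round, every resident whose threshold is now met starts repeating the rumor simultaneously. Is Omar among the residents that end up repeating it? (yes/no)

Round 1 — Eli, Fay start repeating the rumor (initial).
Round 2 — checking thresholds:
  Omar: 2 of 2 neighbours ≥ 2, starts repeating the rumor.
Round 3 — no new spreads; cascade stops.

yes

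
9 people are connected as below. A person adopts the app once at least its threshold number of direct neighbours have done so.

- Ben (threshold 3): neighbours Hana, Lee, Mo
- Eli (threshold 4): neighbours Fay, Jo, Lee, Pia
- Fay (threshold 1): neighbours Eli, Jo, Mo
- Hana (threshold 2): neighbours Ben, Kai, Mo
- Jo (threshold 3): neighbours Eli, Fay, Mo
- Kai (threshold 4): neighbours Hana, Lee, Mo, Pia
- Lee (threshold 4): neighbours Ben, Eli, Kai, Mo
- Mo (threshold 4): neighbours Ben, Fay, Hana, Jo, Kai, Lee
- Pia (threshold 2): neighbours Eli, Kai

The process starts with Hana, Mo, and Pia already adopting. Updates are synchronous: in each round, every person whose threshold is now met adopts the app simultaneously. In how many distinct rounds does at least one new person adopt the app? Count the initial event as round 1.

2

Round 1 — Hana, Mo, Pia adopt the app (initial).
Round 2 — checking thresholds:
  Ben: 2 of 3 neighbours < 3, not yet.
  Eli: 1 of 4 neighbours < 4, not yet.
  Fay: 1 of 3 neighbours ≥ 1, adopts the app.
  Jo: 1 of 3 neighbours < 3, not yet.
  Kai: 3 of 4 neighbours < 4, not yet.
  Lee: 1 of 4 neighbours < 4, not yet.
Round 3 — no new adoptions; cascade stops.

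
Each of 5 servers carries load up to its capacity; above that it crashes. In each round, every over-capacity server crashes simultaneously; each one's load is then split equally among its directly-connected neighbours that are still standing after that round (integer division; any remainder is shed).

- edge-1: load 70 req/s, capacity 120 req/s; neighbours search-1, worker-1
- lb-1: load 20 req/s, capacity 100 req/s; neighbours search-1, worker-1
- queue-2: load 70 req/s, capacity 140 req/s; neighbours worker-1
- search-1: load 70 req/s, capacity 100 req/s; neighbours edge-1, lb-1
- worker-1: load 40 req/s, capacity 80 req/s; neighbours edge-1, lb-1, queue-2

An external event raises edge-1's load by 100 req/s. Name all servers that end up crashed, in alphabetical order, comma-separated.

Round 1 — edge-1 at 170 > 120. edge-1 crashes.
  edge-1 sheds 170 req/s to search-1, worker-1: 85 each.
    search-1: 70+85 = 155 > 100
    worker-1: 40+85 = 125 > 80
Round 2 — search-1, worker-1 crash.
  search-1 sheds 155 req/s to lb-1: 155 each.
    lb-1: 20+155 = 175 > 100
  worker-1 sheds 125 req/s to lb-1, queue-2: 62 each (1 lost).
    lb-1: 175+62 = 237 > 100
    queue-2: 70+62 = 132 ≤ 140
Round 3 — lb-1 crashes.
  lb-1 sheds 237 req/s: no online neighbours, lost.
No further crashes.

edge-1, lb-1, search-1, worker-1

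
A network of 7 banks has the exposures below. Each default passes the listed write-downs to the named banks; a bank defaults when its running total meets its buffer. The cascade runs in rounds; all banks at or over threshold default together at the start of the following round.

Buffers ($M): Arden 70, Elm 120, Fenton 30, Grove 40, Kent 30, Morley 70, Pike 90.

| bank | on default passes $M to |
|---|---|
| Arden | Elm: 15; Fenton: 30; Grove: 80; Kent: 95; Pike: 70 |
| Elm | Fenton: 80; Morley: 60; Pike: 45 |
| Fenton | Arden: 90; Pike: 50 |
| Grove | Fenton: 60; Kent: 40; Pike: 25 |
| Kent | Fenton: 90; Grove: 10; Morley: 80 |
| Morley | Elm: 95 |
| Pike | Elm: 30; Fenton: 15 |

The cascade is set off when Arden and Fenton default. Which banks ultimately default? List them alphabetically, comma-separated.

Arden, Elm, Fenton, Grove, Kent, Morley, Pike

Round 1 — Arden, Fenton default (initial).
  Elm: +15 → 15 < 120
  Grove: +80 → 80 ≥ 40
  Kent: +95 → 95 ≥ 30
  Pike: +70+50 → 120 ≥ 90
Round 2 — Grove, Kent, Pike default.
  Elm: +30 → 45 < 120
  Morley: +80 → 80 ≥ 70
Round 3 — Morley defaults.
  Elm: +95 → 140 ≥ 120
Round 4 — Elm defaults.
No further defaults.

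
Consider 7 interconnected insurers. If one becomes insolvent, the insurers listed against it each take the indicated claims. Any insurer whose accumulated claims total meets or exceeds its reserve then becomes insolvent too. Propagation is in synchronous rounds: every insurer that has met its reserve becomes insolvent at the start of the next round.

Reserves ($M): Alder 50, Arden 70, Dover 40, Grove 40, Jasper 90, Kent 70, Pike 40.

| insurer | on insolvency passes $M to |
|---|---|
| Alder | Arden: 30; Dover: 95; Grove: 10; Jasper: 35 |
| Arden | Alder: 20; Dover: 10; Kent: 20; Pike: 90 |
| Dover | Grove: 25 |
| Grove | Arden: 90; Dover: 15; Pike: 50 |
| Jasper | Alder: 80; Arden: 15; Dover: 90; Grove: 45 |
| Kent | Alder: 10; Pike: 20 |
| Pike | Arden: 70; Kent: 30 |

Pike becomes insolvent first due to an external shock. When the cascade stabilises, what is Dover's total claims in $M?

Round 1 — Pike becomes insolvent (initial).
  Arden: +70 → 70 ≥ 70
  Kent: +30 → 30 < 70
Round 2 — Arden becomes insolvent.
  Alder: +20 → 20 < 50
  Dover: +10 → 10 < 40
  Kent: +20 → 50 < 70
No further insolvencies.

10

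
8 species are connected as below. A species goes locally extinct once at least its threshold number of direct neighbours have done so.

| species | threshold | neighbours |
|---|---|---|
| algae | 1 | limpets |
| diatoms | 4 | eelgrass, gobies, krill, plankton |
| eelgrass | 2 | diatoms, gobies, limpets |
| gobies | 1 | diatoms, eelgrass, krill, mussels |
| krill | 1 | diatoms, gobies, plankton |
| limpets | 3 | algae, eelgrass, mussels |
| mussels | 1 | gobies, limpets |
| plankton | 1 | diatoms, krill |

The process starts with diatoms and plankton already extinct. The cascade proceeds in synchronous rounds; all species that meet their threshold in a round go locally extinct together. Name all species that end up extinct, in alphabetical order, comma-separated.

diatoms, eelgrass, gobies, krill, mussels, plankton

Round 1 — diatoms, plankton go locally extinct (initial).
Round 2 — checking thresholds:
  eelgrass: 1 of 3 neighbours < 2, holds.
  gobies: 1 of 4 neighbours ≥ 1, goes locally extinct.
  krill: 2 of 3 neighbours ≥ 1, goes locally extinct.
Round 3 — checking thresholds:
  eelgrass: 2 of 3 neighbours ≥ 2, goes locally extinct.
  mussels: 1 of 2 neighbours ≥ 1, goes locally extinct.
Round 4 — no new extinctions; cascade stops.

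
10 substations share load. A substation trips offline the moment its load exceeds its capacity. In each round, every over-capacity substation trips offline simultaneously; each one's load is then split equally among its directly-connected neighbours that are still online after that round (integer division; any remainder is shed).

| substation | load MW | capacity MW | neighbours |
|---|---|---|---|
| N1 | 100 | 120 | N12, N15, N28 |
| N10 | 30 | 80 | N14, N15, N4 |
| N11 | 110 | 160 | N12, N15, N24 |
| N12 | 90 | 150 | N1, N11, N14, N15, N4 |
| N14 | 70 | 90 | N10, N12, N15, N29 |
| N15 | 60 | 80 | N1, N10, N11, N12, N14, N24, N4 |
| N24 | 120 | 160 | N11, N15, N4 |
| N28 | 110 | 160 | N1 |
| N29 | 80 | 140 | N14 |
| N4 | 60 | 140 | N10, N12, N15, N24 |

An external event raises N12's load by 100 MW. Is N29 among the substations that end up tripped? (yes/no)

Round 1 — N12 at 190 > 150. N12 trips offline.
  N12 sheds 190 MW to N1, N11, N14, N15, N4: 38 each.
    N1: 100+38 = 138 > 120
    N11: 110+38 = 148 ≤ 160
    N14: 70+38 = 108 > 90
    N15: 60+38 = 98 > 80
    N4: 60+38 = 98 ≤ 140
Round 2 — N1, N14, N15 trip offline.
  N1 sheds 138 MW to N28: 138 each.
    N28: 110+138 = 248 > 160
  N14 sheds 108 MW to N10, N29: 54 each.
    N10: 30+54 = 84 > 80
    N29: 80+54 = 134 ≤ 140
  N15 sheds 98 MW to N10, N11, N24, N4: 24 each (2 lost).
    N10: 84+24 = 108 > 80
    N11: 148+24 = 172 > 160
    N24: 120+24 = 144 ≤ 160
    N4: 98+24 = 122 ≤ 140
Round 3 — N10, N11, N28 trip offline.
  N10 sheds 108 MW to N4: 108 each.
    N4: 122+108 = 230 > 140
  N11 sheds 172 MW to N24: 172 each.
    N24: 144+172 = 316 > 160
  N28 sheds 248 MW: no online neighbours, lost.
Round 4 — N24, N4 trip offline.
  N24 sheds 316 MW: no online neighbours, lost.
  N4 sheds 230 MW: no online neighbours, lost.
No further trips.

no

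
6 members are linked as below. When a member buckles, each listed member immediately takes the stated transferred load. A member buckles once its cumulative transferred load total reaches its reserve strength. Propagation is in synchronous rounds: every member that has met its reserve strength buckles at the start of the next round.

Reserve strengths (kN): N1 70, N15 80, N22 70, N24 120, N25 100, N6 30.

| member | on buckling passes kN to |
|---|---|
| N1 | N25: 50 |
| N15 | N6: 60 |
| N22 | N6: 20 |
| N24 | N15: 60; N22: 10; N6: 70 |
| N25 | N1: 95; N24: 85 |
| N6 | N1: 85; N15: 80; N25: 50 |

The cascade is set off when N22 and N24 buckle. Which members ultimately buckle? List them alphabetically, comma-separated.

Round 1 — N22, N24 buckle (initial).
  N15: +60 → 60 < 80
  N6: +20+70 → 90 ≥ 30
Round 2 — N6 buckles.
  N1: +85 → 85 ≥ 70
  N15: +80 → 140 ≥ 80
  N25: +50 → 50 < 100
Round 3 — N1, N15 buckle.
  N25: +50 → 100 ≥ 100
Round 4 — N25 buckles.
No further bucklings.

N1, N15, N22, N24, N25, N6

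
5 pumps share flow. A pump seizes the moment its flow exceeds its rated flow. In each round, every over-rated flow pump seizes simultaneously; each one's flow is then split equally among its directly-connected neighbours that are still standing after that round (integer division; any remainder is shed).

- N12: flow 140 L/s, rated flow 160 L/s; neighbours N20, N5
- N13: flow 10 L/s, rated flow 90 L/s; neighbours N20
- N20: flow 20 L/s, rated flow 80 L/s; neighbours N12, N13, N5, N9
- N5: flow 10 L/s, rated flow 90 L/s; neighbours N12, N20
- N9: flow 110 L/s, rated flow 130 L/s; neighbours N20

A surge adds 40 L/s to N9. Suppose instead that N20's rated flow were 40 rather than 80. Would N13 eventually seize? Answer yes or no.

With N20's rated flow at 40:
Round 1 — N9 at 150 > 130. N9 seizes.
  N9 sheds 150 L/s to N20: 150 each.
    N20: 20+150 = 170 > 40
Round 2 — N20 seizes.
  N20 sheds 170 L/s to N12, N13, N5: 56 each (2 lost).
    N12: 140+56 = 196 > 160
    N13: 10+56 = 66 ≤ 90
    N5: 10+56 = 66 ≤ 90
Round 3 — N12 seizes.
  N12 sheds 196 L/s to N5: 196 each.
    N5: 66+196 = 262 > 90
Round 4 — N5 seizes.
  N5 sheds 262 L/s: no online neighbours, lost.
No further seizures.

no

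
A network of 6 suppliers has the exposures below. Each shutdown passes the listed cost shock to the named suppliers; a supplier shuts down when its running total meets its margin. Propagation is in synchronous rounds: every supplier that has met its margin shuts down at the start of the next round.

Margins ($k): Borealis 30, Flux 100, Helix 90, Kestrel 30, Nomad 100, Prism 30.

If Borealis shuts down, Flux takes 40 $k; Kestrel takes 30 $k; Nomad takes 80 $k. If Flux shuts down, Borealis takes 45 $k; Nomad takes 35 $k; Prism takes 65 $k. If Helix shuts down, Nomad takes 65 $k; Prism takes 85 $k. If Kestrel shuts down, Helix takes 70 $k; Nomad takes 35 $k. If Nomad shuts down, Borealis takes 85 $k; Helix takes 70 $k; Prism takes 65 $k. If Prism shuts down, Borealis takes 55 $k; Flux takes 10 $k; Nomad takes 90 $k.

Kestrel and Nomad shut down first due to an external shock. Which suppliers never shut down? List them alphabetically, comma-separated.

Round 1 — Kestrel, Nomad shut down (initial).
  Borealis: +85 → 85 ≥ 30
  Helix: +70+70 → 140 ≥ 90
  Prism: +65 → 65 ≥ 30
Round 2 — Borealis, Helix, Prism shut down.
  Flux: +40+10 → 50 < 100
No further shutdowns.

Flux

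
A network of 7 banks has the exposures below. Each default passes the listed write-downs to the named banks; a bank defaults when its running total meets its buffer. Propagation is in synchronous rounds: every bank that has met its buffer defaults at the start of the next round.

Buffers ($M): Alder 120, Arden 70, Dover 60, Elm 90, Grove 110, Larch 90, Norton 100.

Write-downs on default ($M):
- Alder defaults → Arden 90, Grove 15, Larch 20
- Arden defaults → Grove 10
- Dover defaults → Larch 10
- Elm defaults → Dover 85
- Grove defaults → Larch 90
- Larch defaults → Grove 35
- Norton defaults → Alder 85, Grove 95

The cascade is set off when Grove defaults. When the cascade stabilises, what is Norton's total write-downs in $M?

0

Round 1 — Grove defaults (initial).
  Larch: +90 → 90 ≥ 90
Round 2 — Larch defaults.
No further defaults.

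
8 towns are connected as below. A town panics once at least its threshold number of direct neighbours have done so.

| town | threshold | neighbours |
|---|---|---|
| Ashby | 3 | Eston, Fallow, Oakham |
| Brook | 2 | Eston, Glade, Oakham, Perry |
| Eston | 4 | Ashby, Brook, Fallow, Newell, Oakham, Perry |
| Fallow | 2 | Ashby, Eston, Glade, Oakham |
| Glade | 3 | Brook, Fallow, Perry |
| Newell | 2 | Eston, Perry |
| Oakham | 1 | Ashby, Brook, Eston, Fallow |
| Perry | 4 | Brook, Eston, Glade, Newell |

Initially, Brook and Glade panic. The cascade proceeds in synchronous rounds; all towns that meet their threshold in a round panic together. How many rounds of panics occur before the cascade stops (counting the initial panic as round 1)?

Round 1 — Brook, Glade panic (initial).
Round 2 — checking thresholds:
  Eston: 1 of 6 neighbours < 4, holds.
  Fallow: 1 of 4 neighbours < 2, holds.
  Oakham: 1 of 4 neighbours ≥ 1, panics.
  Perry: 2 of 4 neighbours < 4, holds.
Round 3 — checking thresholds:
  Ashby: 1 of 3 neighbours < 3, holds.
  Eston: 2 of 6 neighbours < 4, holds.
  Fallow: 2 of 4 neighbours ≥ 2, panics.
  Perry: 2 of 4 neighbours < 4, holds.
Round 4 — no new panics; cascade stops.

3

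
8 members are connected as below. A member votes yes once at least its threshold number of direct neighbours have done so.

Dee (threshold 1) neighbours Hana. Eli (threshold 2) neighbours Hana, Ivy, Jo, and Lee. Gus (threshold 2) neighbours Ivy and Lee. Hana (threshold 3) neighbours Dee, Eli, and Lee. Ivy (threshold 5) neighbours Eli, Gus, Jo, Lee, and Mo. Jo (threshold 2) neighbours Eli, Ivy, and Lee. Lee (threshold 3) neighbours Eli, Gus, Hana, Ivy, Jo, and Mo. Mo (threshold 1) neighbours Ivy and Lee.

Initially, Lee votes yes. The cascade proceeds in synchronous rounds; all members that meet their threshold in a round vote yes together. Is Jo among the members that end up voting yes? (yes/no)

Round 1 — Lee votes yes (initial).
Round 2 — checking thresholds:
  Eli: 1 of 4 neighbours < 2, below threshold.
  Gus: 1 of 2 neighbours < 2, below threshold.
  Hana: 1 of 3 neighbours < 3, below threshold.
  Ivy: 1 of 5 neighbours < 5, below threshold.
  Jo: 1 of 3 neighbours < 2, below threshold.
  Mo: 1 of 2 neighbours ≥ 1, votes yes.
Round 3 — no new yes votes; cascade stops.

no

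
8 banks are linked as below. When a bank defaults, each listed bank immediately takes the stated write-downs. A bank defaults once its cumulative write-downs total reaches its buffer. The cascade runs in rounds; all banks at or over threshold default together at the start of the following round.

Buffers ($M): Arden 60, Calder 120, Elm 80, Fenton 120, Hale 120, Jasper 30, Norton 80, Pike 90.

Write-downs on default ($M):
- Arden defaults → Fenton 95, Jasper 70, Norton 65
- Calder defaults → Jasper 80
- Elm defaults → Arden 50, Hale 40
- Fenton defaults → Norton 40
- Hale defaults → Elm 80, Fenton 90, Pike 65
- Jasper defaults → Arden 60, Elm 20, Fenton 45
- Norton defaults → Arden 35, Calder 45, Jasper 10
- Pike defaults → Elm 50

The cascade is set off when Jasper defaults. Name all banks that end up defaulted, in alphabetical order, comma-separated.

Arden, Fenton, Jasper, Norton

Round 1 — Jasper defaults (initial).
  Arden: +60 → 60 ≥ 60
  Elm: +20 → 20 < 80
  Fenton: +45 → 45 < 120
Round 2 — Arden defaults.
  Fenton: +95 → 140 ≥ 120
  Norton: +65 → 65 < 80
Round 3 — Fenton defaults.
  Norton: +40 → 105 ≥ 80
Round 4 — Norton defaults.
  Calder: +45 → 45 < 120
No further defaults.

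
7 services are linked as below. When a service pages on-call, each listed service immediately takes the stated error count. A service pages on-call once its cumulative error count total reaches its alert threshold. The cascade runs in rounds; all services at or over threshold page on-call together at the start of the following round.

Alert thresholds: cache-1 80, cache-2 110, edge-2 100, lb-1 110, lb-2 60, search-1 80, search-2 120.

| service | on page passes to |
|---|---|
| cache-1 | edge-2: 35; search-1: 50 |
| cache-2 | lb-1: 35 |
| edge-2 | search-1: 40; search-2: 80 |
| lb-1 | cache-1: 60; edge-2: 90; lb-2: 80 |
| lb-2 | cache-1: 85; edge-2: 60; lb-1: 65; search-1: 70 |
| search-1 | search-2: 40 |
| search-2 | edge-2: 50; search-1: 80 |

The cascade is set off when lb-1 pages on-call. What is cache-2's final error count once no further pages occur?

0

Round 1 — lb-1 pages on-call (initial).
  cache-1: +60 → 60 < 80
  edge-2: +90 → 90 < 100
  lb-2: +80 → 80 ≥ 60
Round 2 — lb-2 pages on-call.
  cache-1: +85 → 145 ≥ 80
  edge-2: +60 → 150 ≥ 100
  search-1: +70 → 70 < 80
Round 3 — cache-1, edge-2 page on-call.
  search-1: +50+40 → 160 ≥ 80
  search-2: +80 → 80 < 120
Round 4 — search-1 pages on-call.
  search-2: +40 → 120 ≥ 120
Round 5 — search-2 pages on-call.
No further pages.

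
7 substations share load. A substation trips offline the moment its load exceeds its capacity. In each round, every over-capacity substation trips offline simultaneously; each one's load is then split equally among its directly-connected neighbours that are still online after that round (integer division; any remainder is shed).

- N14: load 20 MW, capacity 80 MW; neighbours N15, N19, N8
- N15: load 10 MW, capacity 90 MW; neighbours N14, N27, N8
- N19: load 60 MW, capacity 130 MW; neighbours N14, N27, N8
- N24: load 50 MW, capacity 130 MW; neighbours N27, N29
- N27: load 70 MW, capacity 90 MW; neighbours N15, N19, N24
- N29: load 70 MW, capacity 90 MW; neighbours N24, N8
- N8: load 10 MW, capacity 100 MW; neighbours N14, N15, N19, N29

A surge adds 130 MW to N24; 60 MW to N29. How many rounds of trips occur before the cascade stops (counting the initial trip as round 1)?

Round 1 — N24 at 180 > 130; N29 at 130 > 90. N24, N29 trip offline.
  N24 sheds 180 MW to N27: 180 each.
    N27: 70+180 = 250 > 90
  N29 sheds 130 MW to N8: 130 each.
    N8: 10+130 = 140 > 100
Round 2 — N27, N8 trip offline.
  N27 sheds 250 MW to N15, N19: 125 each.
    N15: 10+125 = 135 > 90
    N19: 60+125 = 185 > 130
  N8 sheds 140 MW to N14, N15, N19: 46 each (2 lost).
    N14: 20+46 = 66 ≤ 80
    N15: 135+46 = 181 > 90
    N19: 185+46 = 231 > 130
Round 3 — N15, N19 trip offline.
  N15 sheds 181 MW to N14: 181 each.
    N14: 66+181 = 247 > 80
  N19 sheds 231 MW to N14: 231 each.
    N14: 247+231 = 478 > 80
Round 4 — N14 trips offline.
  N14 sheds 478 MW: no online neighbours, lost.
No further trips.

4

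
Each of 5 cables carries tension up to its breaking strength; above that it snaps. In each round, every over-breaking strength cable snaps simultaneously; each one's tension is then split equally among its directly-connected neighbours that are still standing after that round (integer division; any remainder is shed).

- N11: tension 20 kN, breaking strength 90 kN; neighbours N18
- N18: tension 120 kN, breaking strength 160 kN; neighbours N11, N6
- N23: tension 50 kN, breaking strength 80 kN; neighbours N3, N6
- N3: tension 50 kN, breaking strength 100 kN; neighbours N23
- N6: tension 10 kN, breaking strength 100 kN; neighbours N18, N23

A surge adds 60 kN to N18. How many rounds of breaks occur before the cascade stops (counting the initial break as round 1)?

2

Round 1 — N18 at 180 > 160. N18 snaps.
  N18 sheds 180 kN to N11, N6: 90 each.
    N11: 20+90 = 110 > 90
    N6: 10+90 = 100 ≤ 100
Round 2 — N11 snaps.
  N11 sheds 110 kN: no online neighbours, lost.
No further breaks.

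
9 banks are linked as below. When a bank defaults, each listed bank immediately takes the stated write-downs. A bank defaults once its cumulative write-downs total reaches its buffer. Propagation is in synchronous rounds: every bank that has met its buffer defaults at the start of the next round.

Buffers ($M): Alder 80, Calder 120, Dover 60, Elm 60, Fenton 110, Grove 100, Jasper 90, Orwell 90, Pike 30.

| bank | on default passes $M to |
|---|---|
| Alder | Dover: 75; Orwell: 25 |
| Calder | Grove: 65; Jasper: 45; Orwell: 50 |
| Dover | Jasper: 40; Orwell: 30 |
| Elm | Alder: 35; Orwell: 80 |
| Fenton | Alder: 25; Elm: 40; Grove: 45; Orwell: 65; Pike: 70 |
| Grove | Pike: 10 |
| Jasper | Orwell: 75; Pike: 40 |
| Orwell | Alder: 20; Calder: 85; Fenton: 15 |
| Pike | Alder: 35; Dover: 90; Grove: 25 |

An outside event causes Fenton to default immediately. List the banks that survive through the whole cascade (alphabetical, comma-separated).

Calder, Elm, Grove, Jasper

Round 1 — Fenton defaults (initial).
  Alder: +25 → 25 < 80
  Elm: +40 → 40 < 60
  Grove: +45 → 45 < 100
  Orwell: +65 → 65 < 90
  Pike: +70 → 70 ≥ 30
Round 2 — Pike defaults.
  Alder: +35 → 60 < 80
  Dover: +90 → 90 ≥ 60
  Grove: +25 → 70 < 100
Round 3 — Dover defaults.
  Jasper: +40 → 40 < 90
  Orwell: +30 → 95 ≥ 90
Round 4 — Orwell defaults.
  Alder: +20 → 80 ≥ 80
  Calder: +85 → 85 < 120
Round 5 — Alder defaults.
No further defaults.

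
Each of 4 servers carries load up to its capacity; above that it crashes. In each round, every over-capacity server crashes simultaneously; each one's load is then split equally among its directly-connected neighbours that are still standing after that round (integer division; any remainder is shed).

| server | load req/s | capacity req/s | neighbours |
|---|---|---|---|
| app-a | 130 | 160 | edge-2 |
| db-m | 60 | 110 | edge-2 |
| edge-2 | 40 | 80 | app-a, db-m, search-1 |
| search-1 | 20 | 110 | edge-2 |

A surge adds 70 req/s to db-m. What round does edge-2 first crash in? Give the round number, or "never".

2

Round 1 — db-m at 130 > 110. db-m crashes.
  db-m sheds 130 req/s to edge-2: 130 each.
    edge-2: 40+130 = 170 > 80
Round 2 — edge-2 crashes.
  edge-2 sheds 170 req/s to app-a, search-1: 85 each.
    app-a: 130+85 = 215 > 160
    search-1: 20+85 = 105 ≤ 110
Round 3 — app-a crashes.
  app-a sheds 215 req/s: no online neighbours, lost.
No further crashes.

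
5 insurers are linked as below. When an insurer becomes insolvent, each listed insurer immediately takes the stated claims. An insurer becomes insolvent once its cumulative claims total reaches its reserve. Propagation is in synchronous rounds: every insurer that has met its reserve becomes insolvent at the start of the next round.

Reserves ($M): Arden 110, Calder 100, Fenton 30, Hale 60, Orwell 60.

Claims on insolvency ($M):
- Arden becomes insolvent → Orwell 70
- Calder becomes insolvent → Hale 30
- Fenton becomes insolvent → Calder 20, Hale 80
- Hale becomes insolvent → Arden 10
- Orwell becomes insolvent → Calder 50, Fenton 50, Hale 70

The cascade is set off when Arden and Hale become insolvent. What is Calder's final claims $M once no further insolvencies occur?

Round 1 — Arden, Hale become insolvent (initial).
  Orwell: +70 → 70 ≥ 60
Round 2 — Orwell becomes insolvent.
  Calder: +50 → 50 < 100
  Fenton: +50 → 50 ≥ 30
Round 3 — Fenton becomes insolvent.
  Calder: +20 → 70 < 100
No further insolvencies.

70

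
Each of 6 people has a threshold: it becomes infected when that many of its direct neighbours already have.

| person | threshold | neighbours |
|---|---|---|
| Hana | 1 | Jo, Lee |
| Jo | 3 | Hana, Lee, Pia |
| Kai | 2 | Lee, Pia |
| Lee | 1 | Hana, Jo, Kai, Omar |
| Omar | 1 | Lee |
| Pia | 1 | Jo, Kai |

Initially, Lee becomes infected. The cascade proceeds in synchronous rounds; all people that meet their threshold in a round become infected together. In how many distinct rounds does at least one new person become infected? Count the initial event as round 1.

2

Round 1 — Lee becomes infected (initial).
Round 2 — checking thresholds:
  Hana: 1 of 2 neighbours ≥ 1, becomes infected.
  Jo: 1 of 3 neighbours < 3, not yet.
  Kai: 1 of 2 neighbours < 2, not yet.
  Omar: 1 of 1 neighbours ≥ 1, becomes infected.
Round 3 — no new infections; cascade stops.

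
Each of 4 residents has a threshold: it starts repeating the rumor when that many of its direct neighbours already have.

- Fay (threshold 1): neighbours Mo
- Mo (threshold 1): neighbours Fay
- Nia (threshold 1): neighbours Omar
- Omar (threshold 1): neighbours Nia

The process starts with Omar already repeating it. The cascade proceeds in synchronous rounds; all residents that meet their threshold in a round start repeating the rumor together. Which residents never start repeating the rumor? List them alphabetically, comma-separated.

Round 1 — Omar starts repeating the rumor (initial).
Round 2 — checking thresholds:
  Nia: 1 of 1 neighbours ≥ 1, starts repeating the rumor.
Round 3 — no new spreads; cascade stops.

Fay, Mo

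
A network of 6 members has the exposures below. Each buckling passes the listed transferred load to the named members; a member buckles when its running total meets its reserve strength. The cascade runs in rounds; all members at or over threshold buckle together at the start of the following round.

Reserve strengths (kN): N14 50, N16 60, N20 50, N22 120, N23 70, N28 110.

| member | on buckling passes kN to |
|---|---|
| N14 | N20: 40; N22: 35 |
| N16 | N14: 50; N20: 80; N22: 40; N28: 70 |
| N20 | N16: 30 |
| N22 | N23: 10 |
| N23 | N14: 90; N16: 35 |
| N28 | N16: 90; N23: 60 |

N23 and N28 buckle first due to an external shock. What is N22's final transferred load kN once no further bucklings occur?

Round 1 — N23, N28 buckle (initial).
  N14: +90 → 90 ≥ 50
  N16: +35+90 → 125 ≥ 60
Round 2 — N14, N16 buckle.
  N20: +40+80 → 120 ≥ 50
  N22: +35+40 → 75 < 120
Round 3 — N20 buckles.
No further bucklings.

75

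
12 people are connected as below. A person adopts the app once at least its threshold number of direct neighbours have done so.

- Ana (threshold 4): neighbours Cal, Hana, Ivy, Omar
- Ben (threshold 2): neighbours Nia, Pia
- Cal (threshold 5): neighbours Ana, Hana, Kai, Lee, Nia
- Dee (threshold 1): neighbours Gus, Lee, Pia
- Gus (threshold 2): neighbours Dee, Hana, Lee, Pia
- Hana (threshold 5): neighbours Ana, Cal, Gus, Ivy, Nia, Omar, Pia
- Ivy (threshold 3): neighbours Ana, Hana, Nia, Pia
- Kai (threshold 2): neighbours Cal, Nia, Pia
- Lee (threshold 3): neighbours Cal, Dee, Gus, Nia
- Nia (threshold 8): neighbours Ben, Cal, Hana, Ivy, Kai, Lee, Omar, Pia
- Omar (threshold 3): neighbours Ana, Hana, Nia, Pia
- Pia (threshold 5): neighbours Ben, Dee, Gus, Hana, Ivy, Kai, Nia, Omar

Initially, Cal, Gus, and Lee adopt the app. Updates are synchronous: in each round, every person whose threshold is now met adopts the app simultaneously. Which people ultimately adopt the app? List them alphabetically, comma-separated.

Cal, Dee, Gus, Lee

Round 1 — Cal, Gus, Lee adopt the app (initial).
Round 2 — checking thresholds:
  Ana: 1 of 4 neighbours < 4, below threshold.
  Dee: 2 of 3 neighbours ≥ 1, adopts the app.
  Hana: 2 of 7 neighbours < 5, below threshold.
  Kai: 1 of 3 neighbours < 2, below threshold.
  Nia: 2 of 8 neighbours < 8, below threshold.
  Pia: 1 of 8 neighbours < 5, below threshold.
Round 3 — no new adoptions; cascade stops.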